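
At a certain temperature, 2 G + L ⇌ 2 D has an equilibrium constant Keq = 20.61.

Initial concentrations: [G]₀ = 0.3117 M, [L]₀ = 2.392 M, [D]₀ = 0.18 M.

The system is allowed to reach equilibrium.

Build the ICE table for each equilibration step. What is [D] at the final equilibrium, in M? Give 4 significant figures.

[D]_eq = 0.429 M

Q₀ = 0.1394 vs Keq = 20.61 ⇒ Q<K, forward
Step 1:
                    G           L           D
  init         0.3117       2.392        0.18
  Δ            -0.249     -0.1245       0.249
  eq          0.06275       2.268       0.429
  solve Keq expr → x = 0.1245; check Q = 20.61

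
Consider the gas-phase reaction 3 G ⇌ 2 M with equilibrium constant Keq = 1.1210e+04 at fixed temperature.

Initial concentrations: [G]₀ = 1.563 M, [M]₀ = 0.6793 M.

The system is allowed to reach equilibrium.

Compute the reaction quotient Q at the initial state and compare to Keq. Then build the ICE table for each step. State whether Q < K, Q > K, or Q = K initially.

Q₀ = 0.1208; Q < K (proceeds forward)

Q₀ = 0.1208 vs Keq = 1.1210e+04 ⇒ Q<K, forward
Step 1:
                    G           M
  init          1.563      0.6793
  Δ              -1.5      0.9999
  eq          0.06313       1.679
  solve Keq expr → x = 0.5; check Q = 1.1210e+04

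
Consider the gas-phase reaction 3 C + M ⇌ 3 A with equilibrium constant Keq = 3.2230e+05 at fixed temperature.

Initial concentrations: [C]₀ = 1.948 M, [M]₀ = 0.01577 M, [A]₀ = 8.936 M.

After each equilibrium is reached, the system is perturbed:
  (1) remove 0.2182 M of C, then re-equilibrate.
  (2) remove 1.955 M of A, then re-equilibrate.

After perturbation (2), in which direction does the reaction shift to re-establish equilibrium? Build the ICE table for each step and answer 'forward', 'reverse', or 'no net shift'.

Q₀ = 6121 vs Keq = 3.2230e+05 ⇒ Q<K, forward
Step 1:
                    C           M           A
  I             1.948     0.01577       8.936
  C          -0.04633    -0.01544     0.04633
  E             1.902  3.2696e-04       8.982
  solve Keq expr → x = 0.01544; check Q = 3.2230e+05
Then remove 0.2182 M of C.
Step 2:
                    C           M           A
  I             1.683  3.2696e-04       8.982
  C        4.3169e-04  1.4390e-04 -4.3169e-04
  E             1.684  4.7086e-04       8.982
  solve Keq expr → x = -1.4390e-04; check Q = 3.2230e+05
Then remove 1.955 M of A.
Step 3:
                    C           M           A
  I             1.684  4.7086e-04       7.027
  C       -7.3509e-04 -2.4503e-04  7.3509e-04
  E             1.683  2.2583e-04       7.028
  solve Keq expr → x = 2.4503e-04; check Q = 3.2230e+05

Direction: forward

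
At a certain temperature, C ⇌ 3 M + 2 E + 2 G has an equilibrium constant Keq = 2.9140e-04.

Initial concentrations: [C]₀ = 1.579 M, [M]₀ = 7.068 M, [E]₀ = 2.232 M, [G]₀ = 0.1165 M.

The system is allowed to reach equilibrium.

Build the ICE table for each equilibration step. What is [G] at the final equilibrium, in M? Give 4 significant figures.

Q₀ = 15.12 vs Keq = 2.9140e-04 ⇒ Q>K, reverse
Step 1:
                   C          M          E          G
  Initial      1.579      7.068      2.232     0.1165
  Change     0.05796    -0.1739    -0.1159    -0.1159
  Equil        1.637      6.894      2.116 5.7019e-04
  solve Keq expr → x = -0.05796; check Q = 2.9140e-04

[G]_eq = 5.7019e-04 M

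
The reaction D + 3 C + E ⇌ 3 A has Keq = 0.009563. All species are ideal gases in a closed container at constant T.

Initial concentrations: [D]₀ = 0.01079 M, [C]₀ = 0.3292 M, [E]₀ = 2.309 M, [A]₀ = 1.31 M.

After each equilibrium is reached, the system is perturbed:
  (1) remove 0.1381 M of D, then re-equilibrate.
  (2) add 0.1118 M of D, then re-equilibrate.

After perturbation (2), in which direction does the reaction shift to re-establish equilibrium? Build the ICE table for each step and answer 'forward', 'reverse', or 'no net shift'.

Q₀ = 2529 vs Keq = 0.009563 ⇒ Q>K, reverse
Step 1:
                  D         C         E         A
  I         0.01079    0.3292     2.309      1.31
  C          0.3427     1.028    0.3427    -1.028
  E          0.3535     1.357     2.652    0.2819
  solve Keq expr → x = -0.3427; check Q = 0.009563
Then remove 0.1381 M of D.
Step 2:
                  D         C         E         A
  I          0.2154     1.357     2.652    0.2819
  C         0.01091   0.03274   0.01091  -0.03274
  E          0.2263      1.39     2.663    0.2492
  solve Keq expr → x = -0.01091; check Q = 0.009563
Then add 0.1118 M of D.
Step 3:
                  D         C         E         A
  I          0.3381      1.39     2.663    0.2492
  C       -0.009086  -0.02726 -0.009086   0.02726
  E           0.329     1.363     2.654    0.2765
  solve Keq expr → x = 0.009086; check Q = 0.009563

Direction: forward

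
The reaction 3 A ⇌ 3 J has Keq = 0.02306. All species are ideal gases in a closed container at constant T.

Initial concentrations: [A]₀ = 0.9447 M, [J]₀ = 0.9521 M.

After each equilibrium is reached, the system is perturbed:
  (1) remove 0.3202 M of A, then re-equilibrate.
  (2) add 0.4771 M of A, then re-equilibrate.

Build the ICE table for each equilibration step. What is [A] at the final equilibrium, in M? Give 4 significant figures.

Q₀ = 1.024 vs Keq = 0.02306 ⇒ Q>K, reverse
Step 1:
                  A         J
  Initial    0.9447    0.9521
  Change     0.5318   -0.5318
  Equil       1.477    0.4203
  solve Keq expr → x = -0.1773; check Q = 0.02306
Then remove 0.3202 M of A.
Step 2:
                  A         J
  Initial     1.156    0.4203
  Change    0.07095  -0.07095
  Equil       1.227    0.3493
  solve Keq expr → x = -0.02365; check Q = 0.02306
Then add 0.4771 M of A.
Step 3:
                  A         J
  Initial     1.704    0.3493
  Change    -0.1057    0.1057
  Equil       1.599     0.455
  solve Keq expr → x = 0.03524; check Q = 0.02306

[A]_eq = 1.599 M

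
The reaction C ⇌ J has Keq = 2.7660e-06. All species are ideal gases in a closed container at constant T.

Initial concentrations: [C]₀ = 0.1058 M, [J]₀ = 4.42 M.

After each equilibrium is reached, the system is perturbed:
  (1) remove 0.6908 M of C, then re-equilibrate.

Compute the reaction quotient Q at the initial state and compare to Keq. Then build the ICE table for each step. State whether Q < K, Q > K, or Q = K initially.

Q₀ = 41.78 vs Keq = 2.7660e-06 ⇒ Q>K, reverse
Step 1:
                    C           J
  Initial      0.1058        4.42
  Change         4.42       -4.42
  Equil         4.526  1.2518e-05
  solve Keq expr → x = -4.42; check Q = 2.7660e-06
Then remove 0.6908 M of C.
Step 2:
                    C           J
  Initial       3.835  1.2518e-05
  Change   1.9107e-06 -1.9107e-06
  Equil         3.835  1.0608e-05
  solve Keq expr → x = -1.9107e-06; check Q = 2.7660e-06

Q₀ = 41.78; Q > K (proceeds reverse)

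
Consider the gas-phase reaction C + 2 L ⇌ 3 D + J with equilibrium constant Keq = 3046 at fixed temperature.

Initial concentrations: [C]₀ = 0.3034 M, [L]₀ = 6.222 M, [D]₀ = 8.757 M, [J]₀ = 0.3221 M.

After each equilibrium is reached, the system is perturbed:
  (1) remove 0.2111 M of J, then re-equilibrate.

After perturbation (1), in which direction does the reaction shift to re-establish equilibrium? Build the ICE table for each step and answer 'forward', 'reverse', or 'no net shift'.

Direction: forward

Q₀ = 18.42 vs Keq = 3046 ⇒ Q<K, forward
Step 1:
                  C         L         D         J
  init       0.3034     6.222     8.757    0.3221
  Δ         -0.2976   -0.5953    0.8929    0.2976
  eq       0.005775     5.627      9.65    0.6197
  solve Keq expr → x = 0.2976; check Q = 3046
Then remove 0.2111 M of J.
Step 2:
                  C         L         D         J
  init     0.005775     5.627      9.65    0.4086
  Δ       -0.001937 -0.003874   0.00581  0.001937
  eq       0.003838     5.623     9.656    0.4106
  solve Keq expr → x = 0.001937; check Q = 3046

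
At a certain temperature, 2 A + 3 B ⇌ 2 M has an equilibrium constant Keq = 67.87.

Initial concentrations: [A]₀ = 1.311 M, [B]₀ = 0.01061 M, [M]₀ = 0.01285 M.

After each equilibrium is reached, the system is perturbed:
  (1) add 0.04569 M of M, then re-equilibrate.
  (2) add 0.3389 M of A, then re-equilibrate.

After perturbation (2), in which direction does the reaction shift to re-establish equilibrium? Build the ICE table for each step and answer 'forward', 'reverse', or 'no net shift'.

Q₀ = 80.44 vs Keq = 67.87 ⇒ Q>K, reverse
Step 1:
                    A           B           M
  I             1.311     0.01061     0.01285
  C        2.9570e-04  4.4355e-04 -2.9570e-04
  E             1.311     0.01105     0.01255
  solve Keq expr → x = -1.4785e-04; check Q = 67.87
Then add 0.04569 M of M.
Step 2:
                    A           B           M
  I             1.311     0.01105     0.05824
  C           0.01049     0.01574    -0.01049
  E             1.322     0.02679     0.04775
  solve Keq expr → x = -0.005246; check Q = 67.87
Then add 0.3389 M of A.
Step 3:
                    A           B           M
  I             1.661     0.02679     0.04775
  C         -0.002068   -0.003102    0.002068
  E             1.659     0.02369     0.04982
  solve Keq expr → x = 0.001034; check Q = 67.87

Direction: forward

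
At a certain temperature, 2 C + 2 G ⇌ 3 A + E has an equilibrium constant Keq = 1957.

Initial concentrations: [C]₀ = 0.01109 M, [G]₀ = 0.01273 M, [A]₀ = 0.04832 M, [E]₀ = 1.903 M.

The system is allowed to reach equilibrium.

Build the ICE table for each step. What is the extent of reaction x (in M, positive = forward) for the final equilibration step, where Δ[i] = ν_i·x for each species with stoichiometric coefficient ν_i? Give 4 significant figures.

Q₀ = 1.0772e+04 vs Keq = 1957 ⇒ Q>K, reverse
Step 1:
                    C           G           A           E
  Initial     0.01109     0.01273     0.04832       1.903
  Change     0.004405    0.004405   -0.006607   -0.002202
  Equil       0.01549     0.01713     0.04171       1.901
  solve Keq expr → x = -0.002202; check Q = 1957

x = -0.002202 M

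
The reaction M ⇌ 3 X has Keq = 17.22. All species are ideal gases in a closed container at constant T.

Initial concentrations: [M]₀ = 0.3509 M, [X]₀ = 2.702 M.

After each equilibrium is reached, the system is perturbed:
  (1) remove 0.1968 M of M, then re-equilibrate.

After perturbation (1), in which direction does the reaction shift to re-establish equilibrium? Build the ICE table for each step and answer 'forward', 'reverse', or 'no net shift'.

Direction: reverse

Q₀ = 56.22 vs Keq = 17.22 ⇒ Q>K, reverse
Step 1:
                   M          X
  I           0.3509      2.702
  C           0.1965    -0.5896
  E           0.5474      2.112
  solve Keq expr → x = -0.1965; check Q = 17.22
Then remove 0.1968 M of M.
Step 2:
                   M          X
  I           0.3506      2.112
  C          0.06287    -0.1886
  E           0.4135      1.924
  solve Keq expr → x = -0.06287; check Q = 17.22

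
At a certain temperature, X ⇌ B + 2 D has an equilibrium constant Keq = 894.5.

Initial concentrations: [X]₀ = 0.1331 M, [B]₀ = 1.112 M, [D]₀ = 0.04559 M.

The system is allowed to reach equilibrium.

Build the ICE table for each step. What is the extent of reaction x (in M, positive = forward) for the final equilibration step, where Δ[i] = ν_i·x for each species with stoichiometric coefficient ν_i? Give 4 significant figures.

Q₀ = 0.01736 vs Keq = 894.5 ⇒ Q<K, forward
Step 1:
                   X          B          D
  Initial     0.1331      1.112    0.04559
  Change      -0.133      0.133     0.2659
  Equil   1.3507e-04      1.245     0.3115
  solve Keq expr → x = 0.133; check Q = 894.5

x = 0.133 M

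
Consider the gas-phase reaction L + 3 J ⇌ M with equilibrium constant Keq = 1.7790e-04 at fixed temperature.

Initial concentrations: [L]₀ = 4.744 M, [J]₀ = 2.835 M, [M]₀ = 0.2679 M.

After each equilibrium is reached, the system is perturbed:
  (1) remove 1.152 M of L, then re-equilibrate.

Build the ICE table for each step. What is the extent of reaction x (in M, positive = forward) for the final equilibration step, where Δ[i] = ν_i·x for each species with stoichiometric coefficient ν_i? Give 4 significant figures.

Q₀ = 0.002478 vs Keq = 1.7790e-04 ⇒ Q>K, reverse
Step 1:
                    L           J           M
  Initial       4.744       2.835      0.2679
  Change       0.2292      0.6877     -0.2292
  Equil         4.973       3.523     0.03868
  solve Keq expr → x = -0.2292; check Q = 1.7790e-04
Then remove 1.152 M of L.
Step 2:
                    L           J           M
  Initial       3.821       3.523     0.03868
  Change     0.008261     0.02478   -0.008261
  Equil         3.829       3.547     0.03041
  solve Keq expr → x = -0.008261; check Q = 1.7790e-04

x = -0.008261 M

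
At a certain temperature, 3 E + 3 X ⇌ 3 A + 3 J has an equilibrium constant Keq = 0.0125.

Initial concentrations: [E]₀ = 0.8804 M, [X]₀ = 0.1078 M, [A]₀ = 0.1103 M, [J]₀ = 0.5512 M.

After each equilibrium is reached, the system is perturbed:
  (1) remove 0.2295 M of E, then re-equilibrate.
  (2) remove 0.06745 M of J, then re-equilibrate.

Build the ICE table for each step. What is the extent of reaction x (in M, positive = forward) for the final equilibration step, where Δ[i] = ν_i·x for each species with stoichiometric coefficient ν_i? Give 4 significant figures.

Q₀ = 0.2629 vs Keq = 0.0125 ⇒ Q>K, reverse
Step 1:
                   E          X          A          J
  init        0.8804     0.1078     0.1103     0.5512
  Δ          0.04529    0.04529   -0.04529   -0.04529
  eq          0.9257     0.1531    0.06501     0.5059
  solve Keq expr → x = -0.0151; check Q = 0.0125
Then remove 0.2295 M of E.
Step 2:
                   E          X          A          J
  init        0.6962     0.1531    0.06501     0.5059
  Δ          0.01073    0.01073   -0.01073   -0.01073
  eq          0.7069     0.1638    0.05428     0.4952
  solve Keq expr → x = -0.003577; check Q = 0.0125
Then remove 0.06745 M of J.
Step 3:
                   E          X          A          J
  init        0.7069     0.1638    0.05428     0.4277
  Δ         -0.00532   -0.00532    0.00532    0.00532
  eq          0.7016     0.1585     0.0596      0.433
  solve Keq expr → x = 0.001773; check Q = 0.0125

x = 0.001773 M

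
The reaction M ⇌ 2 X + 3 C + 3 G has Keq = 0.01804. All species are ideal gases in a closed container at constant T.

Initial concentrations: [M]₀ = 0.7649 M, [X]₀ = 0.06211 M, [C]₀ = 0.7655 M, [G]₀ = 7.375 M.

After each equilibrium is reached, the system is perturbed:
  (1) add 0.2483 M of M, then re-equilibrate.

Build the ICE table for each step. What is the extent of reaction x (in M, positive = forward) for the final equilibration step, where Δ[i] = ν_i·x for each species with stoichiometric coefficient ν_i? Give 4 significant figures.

x = 7.4190e-04 M

Q₀ = 0.9075 vs Keq = 0.01804 ⇒ Q>K, reverse
Step 1:
                  M         X         C         G
  Initial    0.7649   0.06211    0.7655     7.375
  Change    0.02575   -0.0515  -0.07725  -0.07725
  Equil      0.7907   0.01061    0.6882     7.298
  solve Keq expr → x = -0.02575; check Q = 0.01804
Then add 0.2483 M of M.
Step 2:
                  M         X         C         G
  Initial     1.039   0.01061    0.6882     7.298
  Change  -7.4190e-04  0.001484  0.002226  0.002226
  Equil       1.038   0.01209    0.6905       7.3
  solve Keq expr → x = 7.4190e-04; check Q = 0.01804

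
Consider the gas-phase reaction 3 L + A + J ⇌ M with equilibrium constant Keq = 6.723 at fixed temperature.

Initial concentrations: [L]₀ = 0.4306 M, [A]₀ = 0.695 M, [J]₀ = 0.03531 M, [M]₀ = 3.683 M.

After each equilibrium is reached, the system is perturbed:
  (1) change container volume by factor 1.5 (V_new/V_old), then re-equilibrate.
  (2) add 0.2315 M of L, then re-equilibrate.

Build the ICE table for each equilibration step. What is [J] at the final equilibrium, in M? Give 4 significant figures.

[J]_eq = 0.2584 M

Q₀ = 1880 vs Keq = 6.723 ⇒ Q>K, reverse
Step 1:
                   L          A          J          M
  init        0.4306      0.695    0.03531      3.683
  Δ           0.7843     0.2614     0.2614    -0.2614
  eq           1.215     0.9564     0.2967      3.422
  solve Keq expr → x = -0.2614; check Q = 6.723
Then change container volume by factor 1.5 (V_new/V_old).
Step 2:
                   L          A          J          M
  init        0.8099     0.6376     0.1978      2.281
  Δ           0.3175     0.1058     0.1058    -0.1058
  eq           1.127     0.7435     0.3037      2.175
  solve Keq expr → x = -0.1058; check Q = 6.723
Then add 0.2315 M of L.
Step 3:
                   L          A          J          M
  init         1.359     0.7435     0.3037      2.175
  Δ          -0.1357   -0.04523   -0.04523    0.04523
  eq           1.223     0.6982     0.2584       2.22
  solve Keq expr → x = 0.04523; check Q = 6.723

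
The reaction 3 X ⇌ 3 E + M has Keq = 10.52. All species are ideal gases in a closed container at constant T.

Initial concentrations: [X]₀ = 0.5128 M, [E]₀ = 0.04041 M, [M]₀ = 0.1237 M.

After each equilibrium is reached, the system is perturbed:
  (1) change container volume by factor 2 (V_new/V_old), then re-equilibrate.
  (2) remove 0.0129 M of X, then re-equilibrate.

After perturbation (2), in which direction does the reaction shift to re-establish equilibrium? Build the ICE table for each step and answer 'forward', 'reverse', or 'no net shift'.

Q₀ = 6.0533e-05 vs Keq = 10.52 ⇒ Q<K, forward
Step 1:
                    X           E           M
  I            0.5128     0.04041      0.1237
  C           -0.3888      0.3888      0.1296
  E             0.124      0.4293      0.2533
  solve Keq expr → x = 0.1296; check Q = 10.52
Then change container volume by factor 2 (V_new/V_old).
Step 2:
                    X           E           M
  I           0.06198      0.2146      0.1267
  C          -0.01004     0.01004    0.003345
  E           0.05194      0.2247        0.13
  solve Keq expr → x = 0.003345; check Q = 10.52
Then remove 0.0129 M of X.
Step 3:
                    X           E           M
  I           0.03904      0.2247        0.13
  C           0.01013    -0.01013   -0.003375
  E           0.04917      0.2145      0.1266
  solve Keq expr → x = -0.003375; check Q = 10.52

Direction: reverse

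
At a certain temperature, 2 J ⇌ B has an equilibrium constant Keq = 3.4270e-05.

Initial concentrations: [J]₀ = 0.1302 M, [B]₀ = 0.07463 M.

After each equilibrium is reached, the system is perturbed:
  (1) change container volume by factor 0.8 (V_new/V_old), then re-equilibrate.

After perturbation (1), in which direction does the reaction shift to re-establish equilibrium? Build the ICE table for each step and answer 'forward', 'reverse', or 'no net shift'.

Q₀ = 4.402 vs Keq = 3.4270e-05 ⇒ Q>K, reverse
Step 1:
                  J         B
  I          0.1302   0.07463
  C          0.1493  -0.07463
  E          0.2795 2.6763e-06
  solve Keq expr → x = -0.07463; check Q = 3.4270e-05
Then change container volume by factor 0.8 (V_new/V_old).
Step 2:
                  J         B
  I          0.3493 3.3454e-06
  C       -1.6726e-06 8.3631e-07
  E          0.3493 4.1817e-06
  solve Keq expr → x = 8.3631e-07; check Q = 3.4270e-05

Direction: forward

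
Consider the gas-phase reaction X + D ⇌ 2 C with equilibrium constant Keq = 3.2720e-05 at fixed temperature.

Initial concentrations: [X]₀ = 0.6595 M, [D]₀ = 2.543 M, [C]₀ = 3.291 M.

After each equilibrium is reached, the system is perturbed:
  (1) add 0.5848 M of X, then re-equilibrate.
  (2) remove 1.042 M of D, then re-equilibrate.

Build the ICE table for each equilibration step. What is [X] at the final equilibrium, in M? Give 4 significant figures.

Q₀ = 6.458 vs Keq = 3.2720e-05 ⇒ Q>K, reverse
Step 1:
                   X          D          C
  init        0.6595      2.543      3.291
  Δ            1.637      1.637     -3.273
  eq           2.296       4.18    0.01772
  solve Keq expr → x = -1.637; check Q = 3.2720e-05
Then add 0.5848 M of X.
Step 2:
                   X          D          C
  init         2.881       4.18    0.01772
  Δ        -0.001061  -0.001061   0.002123
  eq            2.88      4.179    0.01984
  solve Keq expr → x = 0.001061; check Q = 3.2720e-05
Then remove 1.042 M of D.
Step 3:
                   X          D          C
  init          2.88      3.137    0.01984
  Δ         0.001322   0.001322  -0.002644
  eq           2.881      3.138     0.0172
  solve Keq expr → x = -0.001322; check Q = 3.2720e-05

[X]_eq = 2.881 M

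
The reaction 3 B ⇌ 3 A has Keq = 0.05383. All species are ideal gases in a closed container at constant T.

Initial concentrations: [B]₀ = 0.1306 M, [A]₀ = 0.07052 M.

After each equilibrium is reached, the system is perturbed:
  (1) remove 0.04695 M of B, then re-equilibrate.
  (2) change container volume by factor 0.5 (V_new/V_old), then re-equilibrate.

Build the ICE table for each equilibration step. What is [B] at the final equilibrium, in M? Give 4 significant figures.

[B]_eq = 0.2238 M

Q₀ = 0.1574 vs Keq = 0.05383 ⇒ Q>K, reverse
Step 1:
                  B         A
  I          0.1306   0.07052
  C          0.0154   -0.0154
  E           0.146   0.05512
  solve Keq expr → x = -0.005132; check Q = 0.05383
Then remove 0.04695 M of B.
Step 2:
                  B         A
  I         0.09905   0.05512
  C         0.01287  -0.01287
  E          0.1119   0.04226
  solve Keq expr → x = -0.004289; check Q = 0.05383
Then change container volume by factor 0.5 (V_new/V_old).
Step 3:
                  B         A
  I          0.2238   0.08451
  C               0         0
  E          0.2238   0.08451
  solve Keq expr → x = 0; check Q = 0.05383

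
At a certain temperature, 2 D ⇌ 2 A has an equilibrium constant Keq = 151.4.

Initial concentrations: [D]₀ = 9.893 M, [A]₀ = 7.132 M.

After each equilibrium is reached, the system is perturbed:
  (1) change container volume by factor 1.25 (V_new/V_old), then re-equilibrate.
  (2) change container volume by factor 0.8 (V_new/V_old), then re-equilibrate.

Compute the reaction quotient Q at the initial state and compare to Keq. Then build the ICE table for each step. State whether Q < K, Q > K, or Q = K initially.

Q₀ = 0.5197 vs Keq = 151.4 ⇒ Q<K, forward
Step 1:
                   D          A
  init         9.893      7.132
  Δ           -8.613      8.613
  eq            1.28      15.75
  solve Keq expr → x = 4.307; check Q = 151.4
Then change container volume by factor 1.25 (V_new/V_old).
Step 2:
                   D          A
  init         1.024       12.6
  Δ                0          0
  eq           1.024       12.6
  solve Keq expr → x = 0; check Q = 151.4
Then change container volume by factor 0.8 (V_new/V_old).
Step 3:
                   D          A
  init          1.28      15.75
  Δ                0          0
  eq            1.28      15.75
  solve Keq expr → x = 0; check Q = 151.4

Q₀ = 0.5197; Q < K (proceeds forward)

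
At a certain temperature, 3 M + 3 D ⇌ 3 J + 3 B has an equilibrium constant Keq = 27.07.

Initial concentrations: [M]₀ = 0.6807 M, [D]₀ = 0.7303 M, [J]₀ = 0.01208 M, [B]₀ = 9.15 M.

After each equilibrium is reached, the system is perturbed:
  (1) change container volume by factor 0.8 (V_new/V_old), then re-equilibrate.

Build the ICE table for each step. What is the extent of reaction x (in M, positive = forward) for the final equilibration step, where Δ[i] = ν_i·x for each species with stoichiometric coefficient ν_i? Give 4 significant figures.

Q₀ = 0.01099 vs Keq = 27.07 ⇒ Q<K, forward
Step 1:
                   M          D          J          B
  I           0.6807     0.7303    0.01208       9.15
  C          -0.1048    -0.1048     0.1048     0.1048
  E           0.5759     0.6255     0.1169      9.255
  solve Keq expr → x = 0.03493; check Q = 27.07
Then change container volume by factor 0.8 (V_new/V_old).
Step 2:
                   M          D          J          B
  I           0.7199     0.7819     0.1461      11.57
  C                0          0          0          0
  E           0.7199     0.7819     0.1461      11.57
  solve Keq expr → x = 0; check Q = 27.07

x = 0 M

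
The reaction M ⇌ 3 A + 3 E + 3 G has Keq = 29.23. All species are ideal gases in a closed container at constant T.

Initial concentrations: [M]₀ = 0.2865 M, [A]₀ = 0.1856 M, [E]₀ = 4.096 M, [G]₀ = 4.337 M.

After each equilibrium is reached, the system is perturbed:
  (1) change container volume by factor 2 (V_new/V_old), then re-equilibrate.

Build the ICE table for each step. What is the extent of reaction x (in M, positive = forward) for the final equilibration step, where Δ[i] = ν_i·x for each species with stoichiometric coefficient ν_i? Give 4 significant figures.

Q₀ = 125.1 vs Keq = 29.23 ⇒ Q>K, reverse
Step 1:
                  M         A         E         G
  I          0.2865    0.1856     4.096     4.337
  C          0.0216  -0.06479  -0.06479  -0.06479
  E          0.3081    0.1208     4.031     4.272
  solve Keq expr → x = -0.0216; check Q = 29.23
Then change container volume by factor 2 (V_new/V_old).
Step 2:
                  M         A         E         G
  I           0.154    0.0604     2.016     2.136
  C        -0.06745    0.2024    0.2024    0.2024
  E          0.0866    0.2628     2.218     2.338
  solve Keq expr → x = 0.06745; check Q = 29.23

x = 0.06745 M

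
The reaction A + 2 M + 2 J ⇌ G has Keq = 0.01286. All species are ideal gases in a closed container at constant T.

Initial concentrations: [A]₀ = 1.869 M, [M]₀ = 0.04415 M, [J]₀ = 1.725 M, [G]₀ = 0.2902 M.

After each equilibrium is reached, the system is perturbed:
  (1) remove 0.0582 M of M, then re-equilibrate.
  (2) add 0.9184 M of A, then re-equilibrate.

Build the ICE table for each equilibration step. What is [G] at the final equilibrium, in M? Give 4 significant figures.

Q₀ = 26.77 vs Keq = 0.01286 ⇒ Q>K, reverse
Step 1:
                  A         M         J         G
  init        1.869   0.04415     1.725    0.2902
  Δ          0.2502    0.5004    0.5004   -0.2502
  eq          2.119    0.5445     2.225   0.04002
  solve Keq expr → x = -0.2502; check Q = 0.01286
Then remove 0.0582 M of M.
Step 2:
                  A         M         J         G
  init        2.119    0.4863     2.225   0.04002
  Δ        0.006033   0.01207   0.01207 -0.006033
  eq          2.125    0.4984     2.237   0.03398
  solve Keq expr → x = -0.006033; check Q = 0.01286
Then add 0.9184 M of A.
Step 3:
                  A         M         J         G
  init        3.044    0.4984     2.237   0.03398
  Δ       -0.009942  -0.01988  -0.01988  0.009942
  eq          3.034    0.4785     2.218   0.04393
  solve Keq expr → x = 0.009942; check Q = 0.01286

[G]_eq = 0.04393 M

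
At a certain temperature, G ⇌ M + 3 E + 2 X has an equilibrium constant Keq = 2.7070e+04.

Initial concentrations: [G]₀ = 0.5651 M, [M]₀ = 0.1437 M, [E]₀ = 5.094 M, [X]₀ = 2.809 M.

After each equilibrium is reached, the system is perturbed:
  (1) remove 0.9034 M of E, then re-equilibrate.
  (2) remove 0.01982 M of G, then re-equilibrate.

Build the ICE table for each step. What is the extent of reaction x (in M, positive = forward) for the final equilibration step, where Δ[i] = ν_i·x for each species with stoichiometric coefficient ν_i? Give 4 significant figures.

x = -0.01573 M

Q₀ = 265.2 vs Keq = 2.7070e+04 ⇒ Q<K, forward
Step 1:
                   G          M          E          X
  Initial     0.5651     0.1437      5.094      2.809
  Change     -0.4755     0.4755      1.426     0.9509
  Equil      0.08964     0.6192       6.52       3.76
  solve Keq expr → x = 0.4755; check Q = 2.7070e+04
Then remove 0.9034 M of E.
Step 2:
                   G          M          E          X
  Initial    0.08964     0.6192      5.617       3.76
  Change    -0.02574    0.02574    0.07723    0.05148
  Equil       0.0639     0.6449      5.694      3.811
  solve Keq expr → x = 0.02574; check Q = 2.7070e+04
Then remove 0.01982 M of G.
Step 3:
                   G          M          E          X
  Initial    0.04408     0.6449      5.694      3.811
  Change     0.01573   -0.01573   -0.04718   -0.03145
  Equil       0.0598     0.6292      5.647       3.78
  solve Keq expr → x = -0.01573; check Q = 2.7070e+04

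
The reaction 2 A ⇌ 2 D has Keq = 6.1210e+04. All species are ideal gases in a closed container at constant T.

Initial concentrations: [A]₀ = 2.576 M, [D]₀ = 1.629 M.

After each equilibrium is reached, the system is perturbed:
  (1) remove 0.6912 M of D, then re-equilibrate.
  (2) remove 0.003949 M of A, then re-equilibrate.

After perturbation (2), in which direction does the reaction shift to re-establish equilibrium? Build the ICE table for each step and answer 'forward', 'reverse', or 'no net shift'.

Direction: reverse

Q₀ = 0.3999 vs Keq = 6.1210e+04 ⇒ Q<K, forward
Step 1:
                  A         D
  I           2.576     1.629
  C          -2.559     2.559
  E         0.01693     4.188
  solve Keq expr → x = 1.28; check Q = 6.1210e+04
Then remove 0.6912 M of D.
Step 2:
                  A         D
  I         0.01693     3.497
  C       -0.002783  0.002783
  E         0.01415       3.5
  solve Keq expr → x = 0.001391; check Q = 6.1210e+04
Then remove 0.003949 M of A.
Step 3:
                  A         D
  I          0.0102       3.5
  C        0.003933 -0.003933
  E         0.01413     3.496
  solve Keq expr → x = -0.001967; check Q = 6.1210e+04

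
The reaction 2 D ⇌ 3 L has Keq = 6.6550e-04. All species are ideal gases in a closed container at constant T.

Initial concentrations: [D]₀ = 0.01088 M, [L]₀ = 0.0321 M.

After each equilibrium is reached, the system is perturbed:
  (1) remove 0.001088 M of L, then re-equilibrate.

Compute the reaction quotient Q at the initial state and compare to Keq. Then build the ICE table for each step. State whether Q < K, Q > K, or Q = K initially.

Q₀ = 0.2794 vs Keq = 6.6550e-04 ⇒ Q>K, reverse
Step 1:
                  D         L
  Initial   0.01088    0.0321
  Change    0.01616  -0.02424
  Equil     0.02704  0.007865
  solve Keq expr → x = -0.008078; check Q = 6.6550e-04
Then remove 0.001088 M of L.
Step 2:
                  D         L
  Initial   0.02704  0.006777
  Change  -6.4200e-04 9.6300e-04
  Equil     0.02639   0.00774
  solve Keq expr → x = 3.2100e-04; check Q = 6.6550e-04

Q₀ = 0.2794; Q > K (proceeds reverse)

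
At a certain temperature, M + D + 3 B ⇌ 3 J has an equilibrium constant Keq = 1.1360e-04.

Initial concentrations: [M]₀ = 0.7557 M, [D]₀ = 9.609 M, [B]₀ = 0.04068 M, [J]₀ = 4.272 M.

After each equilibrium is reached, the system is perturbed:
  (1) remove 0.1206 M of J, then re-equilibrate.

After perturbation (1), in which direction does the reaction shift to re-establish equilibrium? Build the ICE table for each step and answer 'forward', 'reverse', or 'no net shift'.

Q₀ = 1.5949e+05 vs Keq = 1.1360e-04 ⇒ Q>K, reverse
Step 1:
                  M         D         B         J
  init       0.7557     9.609   0.04068     4.272
  Δ           1.253     1.253     3.758    -3.758
  eq          2.008     10.86     3.799     0.514
  solve Keq expr → x = -1.253; check Q = 1.1360e-04
Then remove 0.1206 M of J.
Step 2:
                  M         D         B         J
  init        2.008     10.86     3.799    0.3934
  Δ        -0.03441  -0.03441   -0.1032    0.1032
  eq          1.974     10.83     3.695    0.4967
  solve Keq expr → x = 0.03441; check Q = 1.1360e-04

Direction: forward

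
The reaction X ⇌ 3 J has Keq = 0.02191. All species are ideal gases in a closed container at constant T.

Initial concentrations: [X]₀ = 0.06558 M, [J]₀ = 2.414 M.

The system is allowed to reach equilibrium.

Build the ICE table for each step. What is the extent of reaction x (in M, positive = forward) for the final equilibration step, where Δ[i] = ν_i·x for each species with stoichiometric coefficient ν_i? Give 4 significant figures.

x = -0.7187 M

Q₀ = 214.5 vs Keq = 0.02191 ⇒ Q>K, reverse
Step 1:
                   X          J
  init       0.06558      2.414
  Δ           0.7187     -2.156
  eq          0.7842      0.258
  solve Keq expr → x = -0.7187; check Q = 0.02191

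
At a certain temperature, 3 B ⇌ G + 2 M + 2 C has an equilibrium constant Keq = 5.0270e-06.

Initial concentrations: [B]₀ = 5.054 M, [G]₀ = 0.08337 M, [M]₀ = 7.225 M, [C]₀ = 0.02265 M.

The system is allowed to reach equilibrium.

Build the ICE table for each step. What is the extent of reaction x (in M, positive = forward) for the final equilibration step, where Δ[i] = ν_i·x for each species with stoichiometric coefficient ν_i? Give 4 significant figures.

Q₀ = 1.7295e-05 vs Keq = 5.0270e-06 ⇒ Q>K, reverse
Step 1:
                   B          G          M          C
  Initial      5.054    0.08337      7.225    0.02265
  Change     0.01497  -0.004991  -0.009982  -0.009982
  Equil        5.069    0.07838      7.215    0.01267
  solve Keq expr → x = -0.004991; check Q = 5.0270e-06

x = -0.004991 M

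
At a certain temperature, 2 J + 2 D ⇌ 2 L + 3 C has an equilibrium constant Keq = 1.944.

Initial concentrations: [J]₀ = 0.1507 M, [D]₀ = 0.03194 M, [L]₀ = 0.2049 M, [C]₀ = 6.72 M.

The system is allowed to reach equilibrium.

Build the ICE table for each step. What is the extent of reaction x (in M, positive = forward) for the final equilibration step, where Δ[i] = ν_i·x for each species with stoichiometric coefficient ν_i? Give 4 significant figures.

Q₀ = 5.4991e+05 vs Keq = 1.944 ⇒ Q>K, reverse
Step 1:
                    J           D           L           C
  I            0.1507     0.03194      0.2049        6.72
  C             0.198       0.198      -0.198      -0.297
  E            0.3487        0.23    0.006869       6.423
  solve Keq expr → x = -0.09902; check Q = 1.944

x = -0.09902 M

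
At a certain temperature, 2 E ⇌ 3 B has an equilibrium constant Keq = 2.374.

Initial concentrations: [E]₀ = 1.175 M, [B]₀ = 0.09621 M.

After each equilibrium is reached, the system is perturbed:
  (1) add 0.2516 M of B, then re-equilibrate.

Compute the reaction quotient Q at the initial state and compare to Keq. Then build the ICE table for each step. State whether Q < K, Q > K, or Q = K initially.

Q₀ = 6.4504e-04 vs Keq = 2.374 ⇒ Q<K, forward
Step 1:
                    E           B
  init          1.175     0.09621
  Δ           -0.5712      0.8568
  eq           0.6038       0.953
  solve Keq expr → x = 0.2856; check Q = 2.374
Then add 0.2516 M of B.
Step 2:
                    E           B
  init         0.6038       1.205
  Δ           0.09964     -0.1495
  eq           0.7034       1.055
  solve Keq expr → x = -0.04982; check Q = 2.374

Q₀ = 6.4504e-04; Q < K (proceeds forward)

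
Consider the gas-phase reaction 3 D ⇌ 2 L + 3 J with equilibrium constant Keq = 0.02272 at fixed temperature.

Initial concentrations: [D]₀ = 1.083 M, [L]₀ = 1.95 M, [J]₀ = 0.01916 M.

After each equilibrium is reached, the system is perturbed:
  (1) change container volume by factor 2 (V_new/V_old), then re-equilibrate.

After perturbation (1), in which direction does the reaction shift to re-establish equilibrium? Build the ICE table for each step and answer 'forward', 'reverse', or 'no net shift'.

Direction: forward

Q₀ = 2.1056e-05 vs Keq = 0.02272 ⇒ Q<K, forward
Step 1:
                    D           L           J
  Initial       1.083        1.95     0.01916
  Change      -0.1455     0.09702      0.1455
  Equil        0.9375       2.047      0.1647
  solve Keq expr → x = 0.04851; check Q = 0.02272
Then change container volume by factor 2 (V_new/V_old).
Step 2:
                    D           L           J
  Initial      0.4687       1.024     0.08235
  Change     -0.03636     0.02424     0.03636
  Equil        0.4324       1.048      0.1187
  solve Keq expr → x = 0.01212; check Q = 0.02272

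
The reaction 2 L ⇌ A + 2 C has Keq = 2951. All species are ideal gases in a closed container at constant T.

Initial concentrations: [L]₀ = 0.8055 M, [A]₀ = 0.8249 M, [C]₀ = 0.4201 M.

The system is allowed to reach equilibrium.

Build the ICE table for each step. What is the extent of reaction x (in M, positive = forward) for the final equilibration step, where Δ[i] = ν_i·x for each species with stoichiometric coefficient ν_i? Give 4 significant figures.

Q₀ = 0.2244 vs Keq = 2951 ⇒ Q<K, forward
Step 1:
                  L         A         C
  I          0.8055    0.8249    0.4201
  C         -0.7811    0.3906    0.7811
  E         0.02438     1.215     1.201
  solve Keq expr → x = 0.3906; check Q = 2951

x = 0.3906 M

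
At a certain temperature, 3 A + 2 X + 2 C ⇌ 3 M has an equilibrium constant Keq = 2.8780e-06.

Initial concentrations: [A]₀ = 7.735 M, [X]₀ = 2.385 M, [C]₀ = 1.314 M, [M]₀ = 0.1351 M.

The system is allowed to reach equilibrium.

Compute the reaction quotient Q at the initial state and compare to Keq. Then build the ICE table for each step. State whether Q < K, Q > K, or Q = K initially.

Q₀ = 5.4252e-07; Q < K (proceeds forward)

Q₀ = 5.4252e-07 vs Keq = 2.8780e-06 ⇒ Q<K, forward
Step 1:
                  A         X         C         M
  Initial     7.735     2.385     1.314    0.1351
  Change   -0.08725  -0.05816  -0.05816   0.08725
  Equil       7.648     2.327     1.256    0.2223
  solve Keq expr → x = 0.02908; check Q = 2.8780e-06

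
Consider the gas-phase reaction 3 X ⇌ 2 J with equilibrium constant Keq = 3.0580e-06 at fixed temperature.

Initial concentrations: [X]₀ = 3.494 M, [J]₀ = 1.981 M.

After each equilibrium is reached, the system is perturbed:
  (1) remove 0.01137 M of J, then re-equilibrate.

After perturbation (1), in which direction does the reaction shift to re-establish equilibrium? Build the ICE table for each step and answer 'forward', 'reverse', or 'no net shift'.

Q₀ = 0.092 vs Keq = 3.0580e-06 ⇒ Q>K, reverse
Step 1:
                    X           J
  Initial       3.494       1.981
  Change        2.929      -1.953
  Equil         6.423     0.02846
  solve Keq expr → x = -0.9763; check Q = 3.0580e-06
Then remove 0.01137 M of J.
Step 2:
                    X           J
  Initial       6.423     0.01709
  Change     -0.01689     0.01126
  Equil         6.406     0.02835
  solve Keq expr → x = 0.005629; check Q = 3.0580e-06

Direction: forward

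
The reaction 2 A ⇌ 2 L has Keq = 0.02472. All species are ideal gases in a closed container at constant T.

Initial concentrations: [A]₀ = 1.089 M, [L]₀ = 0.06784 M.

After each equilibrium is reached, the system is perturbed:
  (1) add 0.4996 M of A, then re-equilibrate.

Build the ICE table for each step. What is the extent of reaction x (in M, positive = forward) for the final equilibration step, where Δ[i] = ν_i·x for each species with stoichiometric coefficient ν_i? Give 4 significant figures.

x = 0.03394 M

Q₀ = 0.003881 vs Keq = 0.02472 ⇒ Q<K, forward
Step 1:
                    A           L
  init          1.089     0.06784
  Δ          -0.08933     0.08933
  eq           0.9997      0.1572
  solve Keq expr → x = 0.04467; check Q = 0.02472
Then add 0.4996 M of A.
Step 2:
                    A           L
  init          1.499      0.1572
  Δ          -0.06788     0.06788
  eq            1.431      0.2251
  solve Keq expr → x = 0.03394; check Q = 0.02472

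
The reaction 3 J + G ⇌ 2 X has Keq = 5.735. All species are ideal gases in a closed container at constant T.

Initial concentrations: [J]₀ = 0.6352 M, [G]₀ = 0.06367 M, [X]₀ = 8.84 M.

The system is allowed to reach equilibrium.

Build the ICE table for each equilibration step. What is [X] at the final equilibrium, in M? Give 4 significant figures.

[X]_eq = 7.619 M

Q₀ = 4789 vs Keq = 5.735 ⇒ Q>K, reverse
Step 1:
                    J           G           X
  I            0.6352     0.06367        8.84
  C             1.832      0.6106      -1.221
  E             2.467      0.6742       7.619
  solve Keq expr → x = -0.6106; check Q = 5.735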